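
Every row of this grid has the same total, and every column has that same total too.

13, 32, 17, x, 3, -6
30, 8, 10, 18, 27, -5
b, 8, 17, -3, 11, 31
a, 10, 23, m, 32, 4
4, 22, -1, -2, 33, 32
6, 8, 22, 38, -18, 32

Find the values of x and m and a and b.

Rows 2 and 5 both sum to 88, so that's the common total.
Row 1: 13 + 32 + 17 + 3 − 6 = 59, so its missing entry is 88 − 59 = 29.
Row 3: 8 + 17 − 3 + 11 + 31 = 64, so its missing entry is 88 − 64 = 24.
Column 4: 29 + 18 − 3 − 2 + 38 = 80, so its missing entry is 88 − 80 = 8.
Row 4: 10 + 23 + 8 + 32 + 4 = 77, so its missing entry is 88 − 77 = 11.

x = 29, m = 8, a = 11, b = 24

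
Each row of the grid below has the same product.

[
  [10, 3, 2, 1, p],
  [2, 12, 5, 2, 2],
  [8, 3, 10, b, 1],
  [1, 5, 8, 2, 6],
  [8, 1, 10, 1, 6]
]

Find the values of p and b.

Rows 2 and 5 each multiply to 480, so every row has product 480.
Row 1: 10×3×2×1 = 60, so the missing entry is 480 ÷ 60 = 8.
Row 3: 8×3×10×1 = 240, so the missing entry is 480 ÷ 240 = 2.

p = 8, b = 2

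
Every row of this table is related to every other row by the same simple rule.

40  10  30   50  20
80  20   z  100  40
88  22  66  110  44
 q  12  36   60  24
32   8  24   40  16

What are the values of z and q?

Each row is a constant multiple of every other row — this is a multiplication table with the headers hidden.
Row 2 is 40/20 = 2/1 times row 1, so its entry in column 3 is 30 × 2/1 = 60.
Row 4 is 24/20 = 6/5 times row 1, so its entry in column 1 is 40 × 6/5 = 48.

z = 60, q = 48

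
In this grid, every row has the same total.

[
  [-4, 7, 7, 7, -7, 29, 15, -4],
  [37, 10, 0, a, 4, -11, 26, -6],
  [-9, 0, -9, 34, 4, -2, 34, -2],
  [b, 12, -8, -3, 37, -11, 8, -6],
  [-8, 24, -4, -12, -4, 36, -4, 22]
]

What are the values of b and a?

b = 21, a = -10

Row 1 sums to 50 and so does row 5; that's the common total.
In row 4 the known cells total 29, leaving 50 − 29 = 21.
In row 2 the known cells total 60, leaving 50 − 60 = -10.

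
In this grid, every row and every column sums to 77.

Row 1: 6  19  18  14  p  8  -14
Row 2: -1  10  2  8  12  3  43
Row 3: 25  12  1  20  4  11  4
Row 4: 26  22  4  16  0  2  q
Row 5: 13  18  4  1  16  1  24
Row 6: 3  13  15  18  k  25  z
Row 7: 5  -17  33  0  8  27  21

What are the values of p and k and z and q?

p = 26, k = 11, z = -8, q = 7

Row 1: 6 + 19 + 18 + 14 + 8 − 14 = 51, so its missing entry is 77 − 51 = 26.
Column 5: 26 + 12 + 4 + 0 + 16 + 8 = 66, so its missing entry is 77 − 66 = 11.
Row 6: 3 + 13 + 15 + 18 + 11 + 25 = 85, so its missing entry is 77 − 85 = -8.
Row 4: 26 + 22 + 4 + 16 + 0 + 2 = 70, so its missing entry is 77 − 70 = 7.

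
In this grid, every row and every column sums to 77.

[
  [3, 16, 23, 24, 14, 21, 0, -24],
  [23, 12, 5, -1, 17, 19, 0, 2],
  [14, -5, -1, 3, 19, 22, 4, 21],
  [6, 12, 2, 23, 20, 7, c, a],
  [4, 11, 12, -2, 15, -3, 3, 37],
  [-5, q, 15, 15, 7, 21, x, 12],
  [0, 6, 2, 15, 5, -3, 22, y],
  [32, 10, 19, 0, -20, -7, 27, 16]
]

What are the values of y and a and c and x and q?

y = 30, a = -17, c = 24, x = -3, q = 15

The known cells in column 2 total 62, leaving 77 − 62 = 15 for the blank.
The known cells in row 7 total 47, leaving 77 − 47 = 30 for the blank.
The known cells in column 8 total 94, leaving 77 − 94 = -17 for the blank.
The known cells in row 6 total 80, leaving 77 − 80 = -3 for the blank.
The known cells in row 4 total 53, leaving 77 − 53 = 24 for the blank.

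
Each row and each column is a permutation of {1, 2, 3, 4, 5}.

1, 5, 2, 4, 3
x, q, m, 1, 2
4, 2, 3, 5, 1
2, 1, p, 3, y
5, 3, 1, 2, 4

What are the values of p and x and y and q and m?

p = 4, x = 3, y = 5, q = 4, m = 5

For row 4, column 5: column 5 already has {1, 2, 3, 4}; that leaves 5.
For row 2, column 2: column 2 already has {1, 2, 3, 5}; that leaves 4.
At (row 2, col 1): column 1 already has {1, 2, 4, 5}, so the value is 3.
For row 2, column 3: row 2 already has {1, 2, 3, 4}; that leaves 5.
Cell (4,3): row 4 already has {1, 2, 3, 5} → 4.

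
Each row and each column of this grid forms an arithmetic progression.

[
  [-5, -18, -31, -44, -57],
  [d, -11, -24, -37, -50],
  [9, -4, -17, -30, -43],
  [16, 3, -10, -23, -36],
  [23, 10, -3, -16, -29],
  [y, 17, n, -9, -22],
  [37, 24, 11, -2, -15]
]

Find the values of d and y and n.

d = 2, y = 30, n = 4

Along each row the entries change by -13 per step; down each column they change by 7.
Row 2: from -11 at column 2, stepping by -13 to column 1 gives 2.
Row 6: from 17 at column 2, stepping by -13 to column 1 gives 30.
Row 6: from 17 at column 2, stepping by -13 to column 3 gives 4.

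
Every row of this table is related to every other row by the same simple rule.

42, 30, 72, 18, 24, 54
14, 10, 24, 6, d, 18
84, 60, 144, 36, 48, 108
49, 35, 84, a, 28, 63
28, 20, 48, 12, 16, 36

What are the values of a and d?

Each row is a constant multiple of every other row — this is a multiplication table with the headers hidden.
Row 4 is 63/54 = 7/6 times row 1, so its entry in column 4 is 18 × 7/6 = 21.
Row 2 is 18/54 = 1/3 times row 1, so its entry in column 5 is 24 × 1/3 = 8.

a = 21, d = 8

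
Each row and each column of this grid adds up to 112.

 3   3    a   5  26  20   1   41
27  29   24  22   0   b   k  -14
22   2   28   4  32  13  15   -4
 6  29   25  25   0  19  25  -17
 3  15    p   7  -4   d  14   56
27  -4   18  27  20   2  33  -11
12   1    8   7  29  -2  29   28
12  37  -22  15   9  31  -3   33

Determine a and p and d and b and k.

a = 13, p = 18, d = 3, b = 26, k = -2

The known cells in row 1 total 99, leaving 112 − 99 = 13 for the blank.
The known cells in column 3 total 94, leaving 112 − 94 = 18 for the blank.
The known cells in row 5 total 109, leaving 112 − 109 = 3 for the blank.
The known cells in column 6 total 86, leaving 112 − 86 = 26 for the blank.
The known cells in row 2 total 114, leaving 112 − 114 = -2 for the blank.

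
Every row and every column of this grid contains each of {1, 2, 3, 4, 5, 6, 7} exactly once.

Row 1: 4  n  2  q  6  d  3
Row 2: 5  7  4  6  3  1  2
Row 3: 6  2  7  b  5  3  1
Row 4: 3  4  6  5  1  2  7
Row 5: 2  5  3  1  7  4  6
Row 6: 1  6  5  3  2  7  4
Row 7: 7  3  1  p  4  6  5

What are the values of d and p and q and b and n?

d = 5, p = 2, q = 7, b = 4, n = 1

Cell (1,2): column 2 already has {2, 3, 4, 5, 6, 7} → 1.
Cell (3,4): row 3 already has {1, 2, 3, 5, 6, 7} → 4.
For row 1, column 6: column 6 already has {1, 2, 3, 4, 6, 7}; that leaves 5.
For row 1, column 4: row 1 already has {1, 2, 3, 4, 5, 6}; that leaves 7.
Cell (7,4): row 7 already has {1, 3, 4, 5, 6, 7} → 2.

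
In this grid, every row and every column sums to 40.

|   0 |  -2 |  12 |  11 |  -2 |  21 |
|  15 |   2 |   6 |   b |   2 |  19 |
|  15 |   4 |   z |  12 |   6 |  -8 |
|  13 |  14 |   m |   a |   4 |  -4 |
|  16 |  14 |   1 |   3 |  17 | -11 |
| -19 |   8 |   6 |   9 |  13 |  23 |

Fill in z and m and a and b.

z = 11, m = 4, a = 9, b = -4

Row 2: 15 + 2 + 6 + 2 + 19 = 44, so its missing entry is 40 − 44 = -4.
Column 4: 11 − 4 + 12 + 3 + 9 = 31, so its missing entry is 40 − 31 = 9.
Row 4: 13 + 14 + 9 + 4 − 4 = 36, so its missing entry is 40 − 36 = 4.
Row 3: 15 + 4 + 12 + 6 − 8 = 29, so its missing entry is 40 − 29 = 11.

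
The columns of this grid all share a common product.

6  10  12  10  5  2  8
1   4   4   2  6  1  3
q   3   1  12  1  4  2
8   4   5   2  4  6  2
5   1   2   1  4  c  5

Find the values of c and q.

c = 10, q = 2

Columns 2 and 5 each multiply to 480, so every column has product 480.
Column 6: 2×1×4×6 = 48, so the missing entry is 480 ÷ 48 = 10.
Column 1: 6×1×8×5 = 240, so the missing entry is 480 ÷ 240 = 2.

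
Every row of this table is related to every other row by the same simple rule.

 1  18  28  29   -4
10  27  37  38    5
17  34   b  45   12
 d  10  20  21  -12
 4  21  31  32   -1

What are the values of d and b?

d = -7, b = 44

The difference between any two rows is the same in every column — this is an addition table with the headers hidden.
Row 4 minus row 1 is 10 − 18 = -8, so its entry in column 1 is 1 + (-8) = -7.
Row 3 minus row 1 is 34 − 18 = 16, so its entry in column 3 is 28 + 16 = 44.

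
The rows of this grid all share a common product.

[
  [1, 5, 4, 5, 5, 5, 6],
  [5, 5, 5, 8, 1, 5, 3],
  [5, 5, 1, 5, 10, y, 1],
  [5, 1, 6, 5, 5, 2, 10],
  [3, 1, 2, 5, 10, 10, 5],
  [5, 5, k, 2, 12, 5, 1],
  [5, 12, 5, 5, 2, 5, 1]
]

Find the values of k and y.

Rows 2 and 4 each multiply to 15000, so every row has product 15000.
Row 6: 5×5×2×12×5×1 = 3000, so the missing entry is 15000 ÷ 3000 = 5.
Row 3: 5×5×1×5×10×1 = 1250, so the missing entry is 15000 ÷ 1250 = 12.

k = 5, y = 12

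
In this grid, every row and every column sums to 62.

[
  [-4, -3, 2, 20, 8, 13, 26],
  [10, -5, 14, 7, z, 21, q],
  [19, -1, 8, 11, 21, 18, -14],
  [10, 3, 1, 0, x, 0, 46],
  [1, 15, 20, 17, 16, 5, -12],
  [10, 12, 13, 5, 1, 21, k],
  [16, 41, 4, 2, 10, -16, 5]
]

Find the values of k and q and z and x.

k = 0, q = 11, z = 4, x = 2

Row 6: 10 + 12 + 13 + 5 + 1 + 21 = 62, so its missing entry is 62 − 62 = 0.
Column 7: 26 − 14 + 46 − 12 + 0 + 5 = 51, so its missing entry is 62 − 51 = 11.
Row 2: 10 − 5 + 14 + 7 + 21 + 11 = 58, so its missing entry is 62 − 58 = 4.
Row 4: 10 + 3 + 1 + 0 + 0 + 46 = 60, so its missing entry is 62 − 60 = 2.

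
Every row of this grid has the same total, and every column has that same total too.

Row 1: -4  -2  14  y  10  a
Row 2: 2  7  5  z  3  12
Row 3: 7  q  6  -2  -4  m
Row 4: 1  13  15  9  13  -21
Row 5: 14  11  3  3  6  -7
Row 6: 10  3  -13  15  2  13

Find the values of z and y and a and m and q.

Rows 4 and 5 both sum to 30, so that's the common total.
The known cells in column 2 total 32, leaving 30 − 32 = -2 for the blank.
The known cells in row 3 total 5, leaving 30 − 5 = 25 for the blank.
The known cells in column 6 total 22, leaving 30 − 22 = 8 for the blank.
The known cells in row 1 total 26, leaving 30 − 26 = 4 for the blank.
The known cells in row 2 total 29, leaving 30 − 29 = 1 for the blank.

z = 1, y = 4, a = 8, m = 25, q = -2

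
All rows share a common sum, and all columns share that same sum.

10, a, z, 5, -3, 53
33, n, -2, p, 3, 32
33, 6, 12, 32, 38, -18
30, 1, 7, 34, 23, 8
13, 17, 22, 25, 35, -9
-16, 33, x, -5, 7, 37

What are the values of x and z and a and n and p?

x = 47, z = 17, a = 21, n = 25, p = 12

Rows 3 and 4 both sum to 103, so that's the common total.
Column 4 has 5 + 32 + 34 + 25 − 5 = 91; the blank must be 103 − 91 = 12.
Row 2 has 33 − 2 + 12 + 3 + 32 = 78; the blank must be 103 − 78 = 25.
Column 2 has 25 + 6 + 1 + 17 + 33 = 82; the blank must be 103 − 82 = 21.
Row 1 has 10 + 21 + 5 − 3 + 53 = 86; the blank must be 103 − 86 = 17.
Row 6 has -16 + 33 − 5 + 7 + 37 = 56; the blank must be 103 − 56 = 47.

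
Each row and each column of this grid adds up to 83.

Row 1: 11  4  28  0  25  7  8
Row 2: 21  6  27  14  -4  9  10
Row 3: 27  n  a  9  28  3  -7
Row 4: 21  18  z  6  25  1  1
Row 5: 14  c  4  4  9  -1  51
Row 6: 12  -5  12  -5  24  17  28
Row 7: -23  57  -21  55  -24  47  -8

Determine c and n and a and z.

Row 4: 21 + 18 + 6 + 25 + 1 + 1 = 72, so its missing entry is 83 − 72 = 11.
Row 5: 14 + 4 + 4 + 9 − 1 + 51 = 81, so its missing entry is 83 − 81 = 2.
Column 2: 4 + 6 + 18 + 2 − 5 + 57 = 82, so its missing entry is 83 − 82 = 1.
Row 3: 27 + 1 + 9 + 28 + 3 − 7 = 61, so its missing entry is 83 − 61 = 22.

c = 2, n = 1, a = 22, z = 11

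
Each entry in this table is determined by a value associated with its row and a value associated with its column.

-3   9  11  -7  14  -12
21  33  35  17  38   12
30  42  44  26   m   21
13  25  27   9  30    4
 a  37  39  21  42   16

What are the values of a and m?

a = 25, m = 47

The difference between any two rows is the same in every column — this is an addition table with the headers hidden.
Row 5 minus row 1 is 21 − (-7) = 28, so its entry in column 1 is -3 + 28 = 25.
Row 3 minus row 1 is 26 − (-7) = 33, so its entry in column 5 is 14 + 33 = 47.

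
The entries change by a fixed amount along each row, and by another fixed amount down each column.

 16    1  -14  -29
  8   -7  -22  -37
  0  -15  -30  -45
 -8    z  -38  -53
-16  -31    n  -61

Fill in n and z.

Along each row the entries change by -15 per step; down each column they change by -8.
Row 5: from -16 at column 1, stepping by -15 to column 3 gives -46.
Row 4: from -8 at column 1, stepping by -15 to column 2 gives -23.

n = -46, z = -23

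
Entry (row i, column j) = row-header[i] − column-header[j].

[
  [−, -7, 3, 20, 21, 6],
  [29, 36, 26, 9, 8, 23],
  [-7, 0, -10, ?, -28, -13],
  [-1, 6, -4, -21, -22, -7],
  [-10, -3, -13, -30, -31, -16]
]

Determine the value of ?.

-7 − 20 = -27.

-27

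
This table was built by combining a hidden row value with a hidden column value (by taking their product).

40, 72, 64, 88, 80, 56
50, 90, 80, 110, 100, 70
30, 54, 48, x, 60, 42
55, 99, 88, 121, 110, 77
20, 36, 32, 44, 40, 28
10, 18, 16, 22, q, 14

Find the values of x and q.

x = 66, q = 20

Each row is a constant multiple of every other row — this is a multiplication table with the headers hidden.
Row 3 is 30/40 = 3/4 times row 1, so its entry in column 4 is 88 × 3/4 = 66.
Row 6 is 10/40 = 1/4 times row 1, so its entry in column 5 is 80 × 1/4 = 20.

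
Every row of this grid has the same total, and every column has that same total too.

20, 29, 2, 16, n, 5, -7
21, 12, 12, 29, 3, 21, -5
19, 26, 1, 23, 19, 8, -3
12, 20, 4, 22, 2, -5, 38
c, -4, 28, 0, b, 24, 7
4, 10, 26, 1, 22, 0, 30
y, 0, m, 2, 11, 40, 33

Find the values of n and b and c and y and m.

n = 28, b = 8, c = 30, y = -13, m = 20

Rows 2 and 3 both sum to 93, so that's the common total.
Column 3: 2 + 12 + 1 + 4 + 28 + 26 = 73, so its missing entry is 93 − 73 = 20.
Row 1: 20 + 29 + 2 + 16 + 5 − 7 = 65, so its missing entry is 93 − 65 = 28.
Column 5: 28 + 3 + 19 + 2 + 22 + 11 = 85, so its missing entry is 93 − 85 = 8.
Row 5: -4 + 28 + 0 + 8 + 24 + 7 = 63, so its missing entry is 93 − 63 = 30.
Row 7: 0 + 20 + 2 + 11 + 40 + 33 = 106, so its missing entry is 93 − 106 = -13.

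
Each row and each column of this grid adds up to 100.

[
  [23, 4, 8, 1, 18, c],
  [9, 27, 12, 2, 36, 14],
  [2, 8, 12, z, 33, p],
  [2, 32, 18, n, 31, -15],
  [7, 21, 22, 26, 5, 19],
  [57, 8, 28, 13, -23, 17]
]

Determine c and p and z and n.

Row 4 has 2 + 32 + 18 + 31 − 15 = 68; the blank must be 100 − 68 = 32.
Column 4 has 1 + 2 + 32 + 26 + 13 = 74; the blank must be 100 − 74 = 26.
Row 3 has 2 + 8 + 12 + 26 + 33 = 81; the blank must be 100 − 81 = 19.
Row 1 has 23 + 4 + 8 + 1 + 18 = 54; the blank must be 100 − 54 = 46.

c = 46, p = 19, z = 26, n = 32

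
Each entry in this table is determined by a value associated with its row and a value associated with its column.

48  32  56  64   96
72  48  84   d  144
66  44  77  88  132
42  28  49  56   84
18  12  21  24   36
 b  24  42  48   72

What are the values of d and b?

Each row is a constant multiple of every other row — this is a multiplication table with the headers hidden.
Row 2 is 48/32 = 3/2 times row 1, so its entry in column 4 is 64 × 3/2 = 96.
Row 6 is 24/32 = 3/4 times row 1, so its entry in column 1 is 48 × 3/4 = 36.

d = 96, b = 36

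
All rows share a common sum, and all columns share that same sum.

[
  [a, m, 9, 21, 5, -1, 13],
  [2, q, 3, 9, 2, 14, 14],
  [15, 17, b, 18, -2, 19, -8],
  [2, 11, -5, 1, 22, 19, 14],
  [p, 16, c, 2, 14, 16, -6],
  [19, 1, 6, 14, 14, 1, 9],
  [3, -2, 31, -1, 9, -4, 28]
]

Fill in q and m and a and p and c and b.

Rows 4 and 6 both sum to 64, so that's the common total.
Row 2: 2 + 3 + 9 + 2 + 14 + 14 = 44, so its missing entry is 64 − 44 = 20.
Column 2: 20 + 17 + 11 + 16 + 1 − 2 = 63, so its missing entry is 64 − 63 = 1.
Row 1: 1 + 9 + 21 + 5 − 1 + 13 = 48, so its missing entry is 64 − 48 = 16.
Column 1: 16 + 2 + 15 + 2 + 19 + 3 = 57, so its missing entry is 64 − 57 = 7.
Row 5: 7 + 16 + 2 + 14 + 16 − 6 = 49, so its missing entry is 64 − 49 = 15.
Row 3: 15 + 17 + 18 − 2 + 19 − 8 = 59, so its missing entry is 64 − 59 = 5.

q = 20, m = 1, a = 16, p = 7, c = 15, b = 5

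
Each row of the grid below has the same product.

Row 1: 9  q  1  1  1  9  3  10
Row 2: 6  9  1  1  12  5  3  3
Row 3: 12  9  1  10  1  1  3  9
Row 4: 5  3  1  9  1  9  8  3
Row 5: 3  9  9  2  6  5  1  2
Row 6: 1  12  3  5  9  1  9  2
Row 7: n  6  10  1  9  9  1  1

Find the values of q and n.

Rows 3 and 5 each multiply to 29160, so every row has product 29160.
Row 1: 9×1×1×1×9×3×10 = 2430, so the missing entry is 29160 ÷ 2430 = 12.
Row 7: 6×10×1×9×9×1×1 = 4860, so the missing entry is 29160 ÷ 4860 = 6.

q = 12, n = 6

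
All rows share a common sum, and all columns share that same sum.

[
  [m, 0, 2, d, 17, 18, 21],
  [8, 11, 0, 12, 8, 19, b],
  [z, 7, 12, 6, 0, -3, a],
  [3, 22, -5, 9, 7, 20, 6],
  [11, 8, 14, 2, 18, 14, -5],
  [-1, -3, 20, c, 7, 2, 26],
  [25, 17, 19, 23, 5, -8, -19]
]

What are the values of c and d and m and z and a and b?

Rows 4 and 5 both sum to 62, so that's the common total.
The known cells in row 6 total 51, leaving 62 − 51 = 11 for the blank.
The known cells in column 4 total 63, leaving 62 − 63 = -1 for the blank.
The known cells in row 1 total 57, leaving 62 − 57 = 5 for the blank.
The known cells in column 1 total 51, leaving 62 − 51 = 11 for the blank.
The known cells in row 3 total 33, leaving 62 − 33 = 29 for the blank.
The known cells in row 2 total 58, leaving 62 − 58 = 4 for the blank.

c = 11, d = -1, m = 5, z = 11, a = 29, b = 4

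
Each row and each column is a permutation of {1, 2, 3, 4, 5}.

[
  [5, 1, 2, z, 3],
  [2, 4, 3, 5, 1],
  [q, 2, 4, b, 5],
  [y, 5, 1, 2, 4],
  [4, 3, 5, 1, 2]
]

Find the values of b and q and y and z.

At (row 1, col 4): row 1 already has {1, 2, 3, 5}, so the value is 4.
At (row 3, col 4): column 4 already has {1, 2, 4, 5}, so the value is 3.
Cell (3,1): row 3 already has {2, 3, 4, 5} → 1.
For row 4, column 1: row 4 already has {1, 2, 4, 5}; that leaves 3.

b = 3, q = 1, y = 3, z = 4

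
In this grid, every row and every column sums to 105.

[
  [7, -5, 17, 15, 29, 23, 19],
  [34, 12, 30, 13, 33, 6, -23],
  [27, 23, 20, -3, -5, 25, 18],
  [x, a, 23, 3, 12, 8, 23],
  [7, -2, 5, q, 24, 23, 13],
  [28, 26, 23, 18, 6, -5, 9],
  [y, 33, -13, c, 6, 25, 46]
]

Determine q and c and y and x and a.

Row 5 has 7 − 2 + 5 + 24 + 23 + 13 = 70; the blank must be 105 − 70 = 35.
Column 2 has -5 + 12 + 23 − 2 + 26 + 33 = 87; the blank must be 105 − 87 = 18.
Row 4 has 18 + 23 + 3 + 12 + 8 + 23 = 87; the blank must be 105 − 87 = 18.
Column 1 has 7 + 34 + 27 + 18 + 7 + 28 = 121; the blank must be 105 − 121 = -16.
Row 7 has -16 + 33 − 13 + 6 + 25 + 46 = 81; the blank must be 105 − 81 = 24.

q = 35, c = 24, y = -16, x = 18, a = 18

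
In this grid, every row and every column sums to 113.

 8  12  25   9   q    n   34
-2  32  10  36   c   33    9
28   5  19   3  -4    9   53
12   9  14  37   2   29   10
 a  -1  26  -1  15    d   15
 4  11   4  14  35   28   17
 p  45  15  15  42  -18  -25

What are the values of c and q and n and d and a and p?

c = -5, q = 28, n = -3, d = 35, a = 24, p = 39

The known cells in row 2 total 118, leaving 113 − 118 = -5 for the blank.
The known cells in column 5 total 85, leaving 113 − 85 = 28 for the blank.
The known cells in row 1 total 116, leaving 113 − 116 = -3 for the blank.
The known cells in column 6 total 78, leaving 113 − 78 = 35 for the blank.
The known cells in row 5 total 89, leaving 113 − 89 = 24 for the blank.
The known cells in row 7 total 74, leaving 113 − 74 = 39 for the blank.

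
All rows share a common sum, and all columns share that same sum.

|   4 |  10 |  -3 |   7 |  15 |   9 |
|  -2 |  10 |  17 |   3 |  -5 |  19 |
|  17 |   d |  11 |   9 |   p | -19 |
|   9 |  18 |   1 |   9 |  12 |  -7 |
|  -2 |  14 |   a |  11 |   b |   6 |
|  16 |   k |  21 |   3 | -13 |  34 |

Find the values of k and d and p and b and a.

k = -19, d = 9, p = 15, b = 18, a = -5

Rows 1 and 2 both sum to 42, so that's the common total.
Row 6 has 16 + 21 + 3 − 13 + 34 = 61; the blank must be 42 − 61 = -19.
Column 2 has 10 + 10 + 18 + 14 − 19 = 33; the blank must be 42 − 33 = 9.
Row 3 has 17 + 9 + 11 + 9 − 19 = 27; the blank must be 42 − 27 = 15.
Column 5 has 15 − 5 + 15 + 12 − 13 = 24; the blank must be 42 − 24 = 18.
Row 5 has -2 + 14 + 11 + 18 + 6 = 47; the blank must be 42 − 47 = -5.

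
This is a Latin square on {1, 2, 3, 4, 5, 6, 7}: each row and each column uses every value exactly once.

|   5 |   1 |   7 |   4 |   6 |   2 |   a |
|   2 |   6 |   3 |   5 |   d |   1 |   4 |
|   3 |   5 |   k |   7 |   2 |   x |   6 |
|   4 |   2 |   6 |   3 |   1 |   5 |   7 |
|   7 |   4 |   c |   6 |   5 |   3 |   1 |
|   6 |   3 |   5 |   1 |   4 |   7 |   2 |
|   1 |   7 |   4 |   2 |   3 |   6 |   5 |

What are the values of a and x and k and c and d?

For row 5, column 3: row 5 already has {1, 3, 4, 5, 6, 7}; that leaves 2.
Cell (1,7): row 1 already has {1, 2, 4, 5, 6, 7} → 3.
Cell (2,5): row 2 already has {1, 2, 3, 4, 5, 6} → 7.
Cell (3,3): column 3 already has {2, 3, 4, 5, 6, 7} → 1.
For row 3, column 6: row 3 already has {1, 2, 3, 5, 6, 7}; that leaves 4.

a = 3, x = 4, k = 1, c = 2, d = 7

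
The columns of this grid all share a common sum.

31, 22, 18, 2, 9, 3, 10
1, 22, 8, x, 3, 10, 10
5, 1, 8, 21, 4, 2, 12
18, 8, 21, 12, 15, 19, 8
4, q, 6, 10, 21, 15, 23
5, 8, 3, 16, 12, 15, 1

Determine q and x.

The complete columns each total 64.
Column 2 is missing 64 − 61 = 3 (since 22 + 22 + 1 + 8 + 8 = 61).
Column 4 is missing 64 − 61 = 3 (since 2 + 21 + 12 + 10 + 16 = 61).

q = 3, x = 3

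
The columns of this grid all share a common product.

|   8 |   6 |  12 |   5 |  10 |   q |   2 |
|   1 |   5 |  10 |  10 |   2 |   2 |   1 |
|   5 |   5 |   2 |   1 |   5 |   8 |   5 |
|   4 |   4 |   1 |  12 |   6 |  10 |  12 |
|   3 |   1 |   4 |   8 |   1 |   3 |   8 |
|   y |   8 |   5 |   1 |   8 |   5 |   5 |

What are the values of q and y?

Columns 4 and 7 each multiply to 4800, so every column has product 4800.
Column 6: 2×8×10×3×5 = 2400, so the missing entry is 4800 ÷ 2400 = 2.
Column 1: 8×1×5×4×3 = 480, so the missing entry is 4800 ÷ 480 = 10.

q = 2, y = 10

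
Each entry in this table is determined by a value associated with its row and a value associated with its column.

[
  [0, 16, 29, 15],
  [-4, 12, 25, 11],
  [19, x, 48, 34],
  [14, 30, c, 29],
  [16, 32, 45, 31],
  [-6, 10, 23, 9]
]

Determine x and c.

x = 35, c = 43

The difference between any two rows is the same in every column — this is an addition table with the headers hidden.
Row 3 minus row 1 is 19 − 0 = 19, so its entry in column 2 is 16 + 19 = 35.
Row 4 minus row 1 is 14 − 0 = 14, so its entry in column 3 is 29 + 14 = 43.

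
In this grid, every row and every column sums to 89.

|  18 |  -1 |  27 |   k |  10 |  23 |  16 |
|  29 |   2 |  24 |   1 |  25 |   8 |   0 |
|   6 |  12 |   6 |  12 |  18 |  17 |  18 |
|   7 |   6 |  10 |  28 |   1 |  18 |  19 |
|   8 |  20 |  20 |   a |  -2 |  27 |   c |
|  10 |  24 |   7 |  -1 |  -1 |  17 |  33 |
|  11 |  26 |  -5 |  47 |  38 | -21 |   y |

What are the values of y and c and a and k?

y = -7, c = 10, a = 6, k = -4

Row 7: 11 + 26 − 5 + 47 + 38 − 21 = 96, so its missing entry is 89 − 96 = -7.
Row 1: 18 − 1 + 27 + 10 + 23 + 16 = 93, so its missing entry is 89 − 93 = -4.
Column 7: 16 + 0 + 18 + 19 + 33 − 7 = 79, so its missing entry is 89 − 79 = 10.
Row 5: 8 + 20 + 20 − 2 + 27 + 10 = 83, so its missing entry is 89 − 83 = 6.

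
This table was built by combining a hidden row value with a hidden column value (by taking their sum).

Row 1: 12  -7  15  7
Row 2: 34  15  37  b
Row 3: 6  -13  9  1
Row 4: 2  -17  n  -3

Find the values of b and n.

b = 29, n = 5

The difference between any two rows is the same in every column — this is an addition table with the headers hidden.
Row 2 minus row 1 is 15 − (-7) = 22, so its entry in column 4 is 7 + 22 = 29.
Row 4 minus row 1 is -17 − (-7) = -10, so its entry in column 3 is 15 + (-10) = 5.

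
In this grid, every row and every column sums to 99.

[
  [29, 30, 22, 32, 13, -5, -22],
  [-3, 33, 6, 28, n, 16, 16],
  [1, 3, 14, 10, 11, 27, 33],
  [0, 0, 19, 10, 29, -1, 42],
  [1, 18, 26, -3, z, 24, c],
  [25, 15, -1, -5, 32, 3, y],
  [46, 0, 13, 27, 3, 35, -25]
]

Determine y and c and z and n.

The known cells in row 6 total 69, leaving 99 − 69 = 30 for the blank.
The known cells in column 7 total 74, leaving 99 − 74 = 25 for the blank.
The known cells in row 5 total 91, leaving 99 − 91 = 8 for the blank.
The known cells in row 2 total 96, leaving 99 − 96 = 3 for the blank.

y = 30, c = 25, z = 8, n = 3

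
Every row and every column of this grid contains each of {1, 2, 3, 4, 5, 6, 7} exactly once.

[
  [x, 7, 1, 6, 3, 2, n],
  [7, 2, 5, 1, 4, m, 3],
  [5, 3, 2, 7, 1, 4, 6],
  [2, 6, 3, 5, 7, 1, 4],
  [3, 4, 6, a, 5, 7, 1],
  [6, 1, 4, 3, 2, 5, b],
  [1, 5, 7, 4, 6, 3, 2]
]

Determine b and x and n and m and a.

For row 1, column 1: column 1 already has {1, 2, 3, 5, 6, 7}; that leaves 4.
For row 2, column 6: row 2 already has {1, 2, 3, 4, 5, 7}; that leaves 6.
For row 5, column 4: row 5 already has {1, 3, 4, 5, 6, 7}; that leaves 2.
For row 1, column 7: row 1 already has {1, 2, 3, 4, 6, 7}; that leaves 5.
Cell (6,7): row 6 already has {1, 2, 3, 4, 5, 6} → 7.

b = 7, x = 4, n = 5, m = 6, a = 2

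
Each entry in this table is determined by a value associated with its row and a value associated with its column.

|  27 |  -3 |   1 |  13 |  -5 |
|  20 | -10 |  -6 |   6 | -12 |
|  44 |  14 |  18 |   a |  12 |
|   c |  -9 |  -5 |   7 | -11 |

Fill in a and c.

a = 30, c = 21

The difference between any two rows is the same in every column — this is an addition table with the headers hidden.
Row 3 minus row 1 is 18 − 1 = 17, so its entry in column 4 is 13 + 17 = 30.
Row 4 minus row 1 is -5 − 1 = -6, so its entry in column 1 is 27 + (-6) = 21.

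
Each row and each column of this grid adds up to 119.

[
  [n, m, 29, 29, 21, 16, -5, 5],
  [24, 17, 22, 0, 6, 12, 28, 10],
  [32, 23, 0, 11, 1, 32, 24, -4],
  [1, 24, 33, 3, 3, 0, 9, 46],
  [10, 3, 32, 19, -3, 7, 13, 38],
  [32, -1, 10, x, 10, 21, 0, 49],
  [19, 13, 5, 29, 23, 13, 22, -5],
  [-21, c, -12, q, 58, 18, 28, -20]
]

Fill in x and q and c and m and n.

Column 1 has 24 + 32 + 1 + 10 + 32 + 19 − 21 = 97; the blank must be 119 − 97 = 22.
Row 1 has 22 + 29 + 29 + 21 + 16 − 5 + 5 = 117; the blank must be 119 − 117 = 2.
Column 2 has 2 + 17 + 23 + 24 + 3 − 1 + 13 = 81; the blank must be 119 − 81 = 38.
Row 8 has -21 + 38 − 12 + 58 + 18 + 28 − 20 = 89; the blank must be 119 − 89 = 30.
Row 6 has 32 − 1 + 10 + 10 + 21 + 0 + 49 = 121; the blank must be 119 − 121 = -2.

x = -2, q = 30, c = 38, m = 2, n = 22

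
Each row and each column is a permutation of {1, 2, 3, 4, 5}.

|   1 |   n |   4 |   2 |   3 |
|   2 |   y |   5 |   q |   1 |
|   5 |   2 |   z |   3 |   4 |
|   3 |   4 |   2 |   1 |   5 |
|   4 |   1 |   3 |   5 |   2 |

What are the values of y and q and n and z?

y = 3, q = 4, n = 5, z = 1

At (row 1, col 2): row 1 already has {1, 2, 3, 4}, so the value is 5.
For row 2, column 2: column 2 already has {1, 2, 4, 5}; that leaves 3.
At (row 2, col 4): row 2 already has {1, 2, 3, 5}, so the value is 4.
Cell (3,3): row 3 already has {2, 3, 4, 5} → 1.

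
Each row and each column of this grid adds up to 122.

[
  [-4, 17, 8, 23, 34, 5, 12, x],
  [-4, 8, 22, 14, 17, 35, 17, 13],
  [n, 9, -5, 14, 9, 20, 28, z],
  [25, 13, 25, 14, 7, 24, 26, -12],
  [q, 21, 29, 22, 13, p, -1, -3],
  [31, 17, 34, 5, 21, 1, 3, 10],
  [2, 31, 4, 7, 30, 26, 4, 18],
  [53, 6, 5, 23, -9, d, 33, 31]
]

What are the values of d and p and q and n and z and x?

d = -20, p = 31, q = 10, n = 9, z = 38, x = 27

The known cells in row 1 total 95, leaving 122 − 95 = 27 for the blank.
The known cells in column 8 total 84, leaving 122 − 84 = 38 for the blank.
The known cells in row 3 total 113, leaving 122 − 113 = 9 for the blank.
The known cells in column 1 total 112, leaving 122 − 112 = 10 for the blank.
The known cells in row 5 total 91, leaving 122 − 91 = 31 for the blank.
The known cells in row 8 total 142, leaving 122 − 142 = -20 for the blank.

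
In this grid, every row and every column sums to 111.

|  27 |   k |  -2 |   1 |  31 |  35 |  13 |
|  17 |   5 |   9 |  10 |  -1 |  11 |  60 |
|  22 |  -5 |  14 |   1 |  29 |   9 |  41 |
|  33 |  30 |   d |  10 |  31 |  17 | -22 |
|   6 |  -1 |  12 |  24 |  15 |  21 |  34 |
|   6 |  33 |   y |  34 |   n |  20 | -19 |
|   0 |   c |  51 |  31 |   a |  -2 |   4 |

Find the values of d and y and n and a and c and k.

Row 1 has 27 − 2 + 1 + 31 + 35 + 13 = 105; the blank must be 111 − 105 = 6.
Column 2 has 6 + 5 − 5 + 30 − 1 + 33 = 68; the blank must be 111 − 68 = 43.
Row 7 has 0 + 43 + 51 + 31 − 2 + 4 = 127; the blank must be 111 − 127 = -16.
Column 5 has 31 − 1 + 29 + 31 + 15 − 16 = 89; the blank must be 111 − 89 = 22.
Row 4 has 33 + 30 + 10 + 31 + 17 − 22 = 99; the blank must be 111 − 99 = 12.
Row 6 has 6 + 33 + 34 + 22 + 20 − 19 = 96; the blank must be 111 − 96 = 15.

d = 12, y = 15, n = 22, a = -16, c = 43, k = 6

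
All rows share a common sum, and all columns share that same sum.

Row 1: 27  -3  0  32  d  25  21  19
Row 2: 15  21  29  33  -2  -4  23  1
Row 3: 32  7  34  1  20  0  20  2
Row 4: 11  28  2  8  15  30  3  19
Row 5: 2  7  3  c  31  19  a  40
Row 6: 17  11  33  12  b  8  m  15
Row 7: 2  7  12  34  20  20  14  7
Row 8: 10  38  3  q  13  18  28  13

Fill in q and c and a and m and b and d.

Rows 2 and 3 both sum to 116, so that's the common total.
The known cells in row 1 total 121, leaving 116 − 121 = -5 for the blank.
The known cells in column 5 total 92, leaving 116 − 92 = 24 for the blank.
The known cells in row 8 total 123, leaving 116 − 123 = -7 for the blank.
The known cells in column 4 total 113, leaving 116 − 113 = 3 for the blank.
The known cells in row 5 total 105, leaving 116 − 105 = 11 for the blank.
The known cells in row 6 total 120, leaving 116 − 120 = -4 for the blank.

q = -7, c = 3, a = 11, m = -4, b = 24, d = -5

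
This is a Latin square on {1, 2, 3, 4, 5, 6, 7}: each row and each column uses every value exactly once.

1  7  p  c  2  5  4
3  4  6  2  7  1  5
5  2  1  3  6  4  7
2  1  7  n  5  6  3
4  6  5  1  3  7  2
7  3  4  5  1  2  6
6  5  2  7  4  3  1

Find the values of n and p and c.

n = 4, p = 3, c = 6

For row 1, column 3: column 3 already has {1, 2, 4, 5, 6, 7}; that leaves 3.
For row 4, column 4: row 4 already has {1, 2, 3, 5, 6, 7}; that leaves 4.
At (row 1, col 4): row 1 already has {1, 2, 3, 4, 5, 7}, so the value is 6.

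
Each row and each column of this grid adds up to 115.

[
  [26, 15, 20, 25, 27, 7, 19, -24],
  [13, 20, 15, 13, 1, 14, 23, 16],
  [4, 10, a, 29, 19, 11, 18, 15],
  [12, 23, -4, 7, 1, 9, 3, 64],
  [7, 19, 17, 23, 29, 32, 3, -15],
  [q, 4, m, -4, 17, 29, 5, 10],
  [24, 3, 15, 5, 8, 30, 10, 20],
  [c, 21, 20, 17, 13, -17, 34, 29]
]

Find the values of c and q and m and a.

Row 3: 4 + 10 + 29 + 19 + 11 + 18 + 15 = 106, so its missing entry is 115 − 106 = 9.
Row 8: 21 + 20 + 17 + 13 − 17 + 34 + 29 = 117, so its missing entry is 115 − 117 = -2.
Column 1: 26 + 13 + 4 + 12 + 7 + 24 − 2 = 84, so its missing entry is 115 − 84 = 31.
Row 6: 31 + 4 − 4 + 17 + 29 + 5 + 10 = 92, so its missing entry is 115 − 92 = 23.

c = -2, q = 31, m = 23, a = 9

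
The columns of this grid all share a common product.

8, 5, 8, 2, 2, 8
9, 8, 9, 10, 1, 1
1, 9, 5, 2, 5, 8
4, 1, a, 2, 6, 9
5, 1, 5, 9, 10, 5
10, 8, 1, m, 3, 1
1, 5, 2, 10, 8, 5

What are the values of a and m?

Columns 2 and 6 each multiply to 14400, so every column has product 14400.
Column 3: 8×9×5×5×1×2 = 3600, so the missing entry is 14400 ÷ 3600 = 4.
Column 4: 2×10×2×2×9×10 = 7200, so the missing entry is 14400 ÷ 7200 = 2.

a = 4, m = 2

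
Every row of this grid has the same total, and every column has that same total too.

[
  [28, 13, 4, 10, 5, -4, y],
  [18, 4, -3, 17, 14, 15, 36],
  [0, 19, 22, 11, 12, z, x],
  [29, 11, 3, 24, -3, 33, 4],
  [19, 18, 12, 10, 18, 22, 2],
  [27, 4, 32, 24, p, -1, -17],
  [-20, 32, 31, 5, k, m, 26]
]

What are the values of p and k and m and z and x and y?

Rows 2 and 4 both sum to 101, so that's the common total.
Row 6: 27 + 4 + 32 + 24 − 1 − 17 = 69, so its missing entry is 101 − 69 = 32.
Column 5: 5 + 14 + 12 − 3 + 18 + 32 = 78, so its missing entry is 101 − 78 = 23.
Row 7: -20 + 32 + 31 + 5 + 23 + 26 = 97, so its missing entry is 101 − 97 = 4.
Row 1: 28 + 13 + 4 + 10 + 5 − 4 = 56, so its missing entry is 101 − 56 = 45.
Column 7: 45 + 36 + 4 + 2 − 17 + 26 = 96, so its missing entry is 101 − 96 = 5.
Row 3: 0 + 19 + 22 + 11 + 12 + 5 = 69, so its missing entry is 101 − 69 = 32.

p = 32, k = 23, m = 4, z = 32, x = 5, y = 45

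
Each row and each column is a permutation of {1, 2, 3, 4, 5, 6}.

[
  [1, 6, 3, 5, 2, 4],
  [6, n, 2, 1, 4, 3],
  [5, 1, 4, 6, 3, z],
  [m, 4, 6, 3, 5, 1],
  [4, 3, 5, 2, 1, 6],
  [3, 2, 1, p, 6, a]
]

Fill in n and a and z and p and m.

n = 5, a = 5, z = 2, p = 4, m = 2

At (row 2, col 2): row 2 already has {1, 2, 3, 4, 6}, so the value is 5.
Cell (4,1): row 4 already has {1, 3, 4, 5, 6} → 2.
For row 6, column 4: column 4 already has {1, 2, 3, 5, 6}; that leaves 4.
For row 6, column 6: row 6 already has {1, 2, 3, 4, 6}; that leaves 5.
For row 3, column 6: row 3 already has {1, 3, 4, 5, 6}; that leaves 2.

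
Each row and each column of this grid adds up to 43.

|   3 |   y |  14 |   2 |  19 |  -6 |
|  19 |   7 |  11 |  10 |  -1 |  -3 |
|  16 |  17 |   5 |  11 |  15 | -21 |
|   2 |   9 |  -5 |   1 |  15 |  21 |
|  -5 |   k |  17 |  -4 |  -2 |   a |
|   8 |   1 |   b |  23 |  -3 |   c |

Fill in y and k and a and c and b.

The known cells in row 1 total 32, leaving 43 − 32 = 11 for the blank.
The known cells in column 2 total 45, leaving 43 − 45 = -2 for the blank.
The known cells in row 5 total 4, leaving 43 − 4 = 39 for the blank.
The known cells in column 6 total 30, leaving 43 − 30 = 13 for the blank.
The known cells in row 6 total 42, leaving 43 − 42 = 1 for the blank.

y = 11, k = -2, a = 39, c = 13, b = 1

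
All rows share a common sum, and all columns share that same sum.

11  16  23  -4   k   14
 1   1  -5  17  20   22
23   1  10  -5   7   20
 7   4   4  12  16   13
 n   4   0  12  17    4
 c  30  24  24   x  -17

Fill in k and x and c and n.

Rows 2 and 3 both sum to 56, so that's the common total.
The known cells in row 5 total 37, leaving 56 − 37 = 19 for the blank.
The known cells in row 1 total 60, leaving 56 − 60 = -4 for the blank.
The known cells in column 5 total 56, leaving 56 − 56 = 0 for the blank.
The known cells in row 6 total 61, leaving 56 − 61 = -5 for the blank.

k = -4, x = 0, c = -5, n = 19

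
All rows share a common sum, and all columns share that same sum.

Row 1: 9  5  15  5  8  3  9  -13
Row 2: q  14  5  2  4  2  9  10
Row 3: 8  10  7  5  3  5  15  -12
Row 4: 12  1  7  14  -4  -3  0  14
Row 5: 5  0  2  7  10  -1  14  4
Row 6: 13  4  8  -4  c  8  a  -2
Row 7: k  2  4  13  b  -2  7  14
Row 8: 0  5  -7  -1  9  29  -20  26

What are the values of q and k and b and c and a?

Rows 1 and 3 both sum to 41, so that's the common total.
Column 7: 9 + 9 + 15 + 0 + 14 + 7 − 20 = 34, so its missing entry is 41 − 34 = 7.
Row 6: 13 + 4 + 8 − 4 + 8 + 7 − 2 = 34, so its missing entry is 41 − 34 = 7.
Column 5: 8 + 4 + 3 − 4 + 10 + 7 + 9 = 37, so its missing entry is 41 − 37 = 4.
Row 7: 2 + 4 + 13 + 4 − 2 + 7 + 14 = 42, so its missing entry is 41 − 42 = -1.
Row 2: 14 + 5 + 2 + 4 + 2 + 9 + 10 = 46, so its missing entry is 41 − 46 = -5.

q = -5, k = -1, b = 4, c = 7, a = 7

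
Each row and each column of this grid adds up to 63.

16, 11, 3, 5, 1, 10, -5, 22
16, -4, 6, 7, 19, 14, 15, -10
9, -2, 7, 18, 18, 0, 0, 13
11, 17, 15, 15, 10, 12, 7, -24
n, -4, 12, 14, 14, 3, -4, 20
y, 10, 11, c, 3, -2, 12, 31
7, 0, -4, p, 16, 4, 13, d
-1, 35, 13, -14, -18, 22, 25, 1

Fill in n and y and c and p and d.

The known cells in row 5 total 55, leaving 63 − 55 = 8 for the blank.
The known cells in column 8 total 53, leaving 63 − 53 = 10 for the blank.
The known cells in column 1 total 66, leaving 63 − 66 = -3 for the blank.
The known cells in row 6 total 62, leaving 63 − 62 = 1 for the blank.
The known cells in row 7 total 46, leaving 63 − 46 = 17 for the blank.

n = 8, y = -3, c = 1, p = 17, d = 10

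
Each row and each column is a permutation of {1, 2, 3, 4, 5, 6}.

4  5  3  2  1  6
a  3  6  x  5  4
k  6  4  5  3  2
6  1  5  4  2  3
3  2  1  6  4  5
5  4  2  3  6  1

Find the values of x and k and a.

x = 1, k = 1, a = 2

Cell (3,1): row 3 already has {2, 3, 4, 5, 6} → 1.
For row 2, column 1: column 1 already has {1, 3, 4, 5, 6}; that leaves 2.
At (row 2, col 4): row 2 already has {2, 3, 4, 5, 6}, so the value is 1.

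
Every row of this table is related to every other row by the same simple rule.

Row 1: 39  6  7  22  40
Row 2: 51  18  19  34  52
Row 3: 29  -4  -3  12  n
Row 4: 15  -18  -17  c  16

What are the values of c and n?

The difference between any two rows is the same in every column — this is an addition table with the headers hidden.
Row 4 minus row 1 is -18 − 6 = -24, so its entry in column 4 is 22 + (-24) = -2.
Row 3 minus row 1 is -4 − 6 = -10, so its entry in column 5 is 40 + (-10) = 30.

c = -2, n = 30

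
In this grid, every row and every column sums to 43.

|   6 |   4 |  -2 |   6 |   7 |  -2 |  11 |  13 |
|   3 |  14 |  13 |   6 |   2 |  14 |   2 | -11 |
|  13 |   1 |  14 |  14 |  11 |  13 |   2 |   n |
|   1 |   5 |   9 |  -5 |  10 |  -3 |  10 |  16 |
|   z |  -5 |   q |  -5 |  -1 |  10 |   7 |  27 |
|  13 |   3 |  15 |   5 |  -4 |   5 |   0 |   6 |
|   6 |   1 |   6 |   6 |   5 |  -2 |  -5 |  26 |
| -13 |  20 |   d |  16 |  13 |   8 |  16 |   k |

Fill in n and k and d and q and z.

n = -25, k = -9, d = -8, q = -4, z = 14

The known cells in column 1 total 29, leaving 43 − 29 = 14 for the blank.
The known cells in row 3 total 68, leaving 43 − 68 = -25 for the blank.
The known cells in column 8 total 52, leaving 43 − 52 = -9 for the blank.
The known cells in row 5 total 47, leaving 43 − 47 = -4 for the blank.
The known cells in row 8 total 51, leaving 43 − 51 = -8 for the blank.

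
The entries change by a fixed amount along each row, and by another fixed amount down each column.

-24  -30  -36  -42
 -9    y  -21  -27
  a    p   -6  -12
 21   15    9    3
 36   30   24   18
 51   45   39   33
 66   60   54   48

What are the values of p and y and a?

p = 0, y = -15, a = 6

Along each row the entries change by -6 per step; down each column they change by 15.
Row 3: from -6 at column 3, stepping by -6 to column 2 gives 0.
Row 2: from -9 at column 1, stepping by -6 to column 2 gives -15.
Row 3: from -6 at column 3, stepping by -6 to column 1 gives 6.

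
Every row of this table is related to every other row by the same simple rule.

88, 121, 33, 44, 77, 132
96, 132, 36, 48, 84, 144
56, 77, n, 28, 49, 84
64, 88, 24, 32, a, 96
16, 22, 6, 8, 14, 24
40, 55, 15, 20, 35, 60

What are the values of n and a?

Each row is a constant multiple of every other row — this is a multiplication table with the headers hidden.
Row 3 is 84/132 = 7/11 times row 1, so its entry in column 3 is 33 × 7/11 = 21.
Row 4 is 96/132 = 8/11 times row 1, so its entry in column 5 is 77 × 8/11 = 56.

n = 21, a = 56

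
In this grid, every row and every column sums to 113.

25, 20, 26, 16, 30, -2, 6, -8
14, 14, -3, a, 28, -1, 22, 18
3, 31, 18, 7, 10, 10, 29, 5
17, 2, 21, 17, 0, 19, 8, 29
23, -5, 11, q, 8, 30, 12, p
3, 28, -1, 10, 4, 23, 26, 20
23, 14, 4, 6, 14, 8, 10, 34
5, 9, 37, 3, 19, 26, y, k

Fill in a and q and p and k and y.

The known cells in column 7 total 113, leaving 113 − 113 = 0 for the blank.
The known cells in row 8 total 99, leaving 113 − 99 = 14 for the blank.
The known cells in row 2 total 92, leaving 113 − 92 = 21 for the blank.
The known cells in column 4 total 80, leaving 113 − 80 = 33 for the blank.
The known cells in row 5 total 112, leaving 113 − 112 = 1 for the blank.

a = 21, q = 33, p = 1, k = 14, y = 0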